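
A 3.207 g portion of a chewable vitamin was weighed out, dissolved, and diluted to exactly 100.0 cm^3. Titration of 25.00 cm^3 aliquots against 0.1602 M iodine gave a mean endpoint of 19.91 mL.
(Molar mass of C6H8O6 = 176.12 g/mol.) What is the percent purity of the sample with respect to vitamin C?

70.07 %

C6H8O6 + I2 → C6H6O6 + 2 HI
n(I2) per titration = 0.01991 × 0.1602 = 3.190 × 10^-3 mol
n(C6H8O6) in each aliquot = 3.190 × 10^-3 mol (1:1 ratio)
n(C6H8O6) in the whole flask = 3.190 × 10^-3 × 100.0/25.00 = 0.01276 mol
mass of C6H8O6 = 0.01276 × 176.12 = 2.247 g
% C6H8O6 = 2.247 / 3.207 × 100 = 70.07 %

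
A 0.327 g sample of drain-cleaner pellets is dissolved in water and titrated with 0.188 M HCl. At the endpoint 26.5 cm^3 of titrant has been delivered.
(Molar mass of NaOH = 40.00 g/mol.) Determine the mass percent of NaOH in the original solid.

60.9 %

NaOH + HCl → NaCl + H2O
n(HCl) = 0.0265 L × 0.188 mol/L = 4.98 × 10^-3 mol
n(NaOH) = 4.98 × 10^-3 mol (1:1 ratio)
mass of NaOH = 4.98 × 10^-3 × 40.00 g/mol = 0.199 g
% NaOH = 0.199 / 0.327 × 100 = 60.9 %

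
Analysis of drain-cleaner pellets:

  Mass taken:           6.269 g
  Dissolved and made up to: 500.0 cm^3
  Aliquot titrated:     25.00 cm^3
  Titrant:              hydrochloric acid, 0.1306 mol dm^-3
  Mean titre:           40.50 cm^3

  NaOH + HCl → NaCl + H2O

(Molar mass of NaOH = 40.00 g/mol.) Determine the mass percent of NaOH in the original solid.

n(HCl) per titration = 0.04050 × 0.1306 = 5.289 × 10^-3 mol
n(NaOH) in each aliquot = 5.289 × 10^-3 mol (1:1 ratio)
n(NaOH) in the whole flask = 5.289 × 10^-3 × 500.0/25.00 = 0.1058 mol
mass of NaOH = 0.1058 × 40.00 = 4.231 g
% NaOH = 4.231 / 6.269 × 100 = 67.50 %

67.50 %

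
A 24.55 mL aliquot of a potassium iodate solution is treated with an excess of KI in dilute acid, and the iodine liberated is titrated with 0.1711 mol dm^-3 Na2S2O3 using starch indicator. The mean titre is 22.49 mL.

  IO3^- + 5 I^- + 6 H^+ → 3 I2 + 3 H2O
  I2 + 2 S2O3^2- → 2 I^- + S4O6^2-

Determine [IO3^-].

0.02612 mol/L

n(S2O3^2-) = 0.02249 × 0.1711 = 3.848 × 10^-3 mol
n(I2) = n(S2O3^2-)/2 = 1.924 × 10^-3 mol
From the 1:3 ratio, n(IO3^-) in the aliquot = 1/3 × 1.924 × 10^-3 = 6.413 × 10^-4 mol
[IO3^-] = 6.413 × 10^-4 / 0.02455 = 0.02612 mol/L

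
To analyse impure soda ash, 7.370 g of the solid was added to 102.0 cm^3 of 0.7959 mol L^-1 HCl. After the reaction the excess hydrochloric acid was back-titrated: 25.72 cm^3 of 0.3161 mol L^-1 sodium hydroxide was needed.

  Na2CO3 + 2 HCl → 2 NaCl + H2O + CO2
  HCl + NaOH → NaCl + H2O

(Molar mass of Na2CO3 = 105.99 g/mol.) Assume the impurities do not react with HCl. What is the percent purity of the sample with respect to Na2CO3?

n(HCl) added = 0.1020 × 0.7959 = 0.08118 mol
n(NaOH) used in back-titration = 0.02572 × 0.3161 = 8.130 × 10^-3 mol
n(HCl) left over = 8.130 × 10^-3 mol (1:1 ratio)
n(HCl) consumed by analyte = 0.08118 − 8.130 × 10^-3 = 0.07305 mol
From the 1:2 ratio, n(Na2CO3) = 1/2 × 0.07305 = 0.03653 mol
mass of Na2CO3 = 0.03653 × 105.99 = 3.871 g
% Na2CO3 = 3.871 / 7.370 × 100 = 52.53 %

52.53 %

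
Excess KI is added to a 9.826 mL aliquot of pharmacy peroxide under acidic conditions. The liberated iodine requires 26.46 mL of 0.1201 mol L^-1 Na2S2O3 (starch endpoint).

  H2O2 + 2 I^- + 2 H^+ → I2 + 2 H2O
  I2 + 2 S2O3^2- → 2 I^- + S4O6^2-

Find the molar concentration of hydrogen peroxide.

0.1617 mol/L

n(S2O3^2-) = 0.02646 × 0.1201 = 3.178 × 10^-3 mol
n(I2) = n(S2O3^2-)/2 = 1.589 × 10^-3 mol
n(H2O2) in the aliquot = 1.589 × 10^-3 mol (1:1 ratio)
[H2O2] = 1.589 × 10^-3 / 0.009826 = 0.1617 mol/L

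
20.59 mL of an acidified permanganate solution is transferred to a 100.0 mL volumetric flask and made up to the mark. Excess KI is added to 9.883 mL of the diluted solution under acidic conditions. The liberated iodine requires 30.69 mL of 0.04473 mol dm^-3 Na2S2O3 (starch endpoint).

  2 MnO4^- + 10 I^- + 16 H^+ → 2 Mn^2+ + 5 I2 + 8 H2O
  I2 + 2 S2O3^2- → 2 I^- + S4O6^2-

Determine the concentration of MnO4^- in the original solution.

0.1349 mol/L

n(S2O3^2-) = 0.03069 × 0.04473 = 1.373 × 10^-3 mol
n(I2) = n(S2O3^2-)/2 = 6.864 × 10^-4 mol
From the 2:5 ratio, n(MnO4^-) in the aliquot = 2/5 × 6.864 × 10^-4 = 2.746 × 10^-4 mol
[MnO4^-]_dilute = 2.746 × 10^-4 / 0.009883 = 0.02778 mol/L
[MnO4^-]_original = 0.02778 × 100.0/20.59 = 0.1349 mol/L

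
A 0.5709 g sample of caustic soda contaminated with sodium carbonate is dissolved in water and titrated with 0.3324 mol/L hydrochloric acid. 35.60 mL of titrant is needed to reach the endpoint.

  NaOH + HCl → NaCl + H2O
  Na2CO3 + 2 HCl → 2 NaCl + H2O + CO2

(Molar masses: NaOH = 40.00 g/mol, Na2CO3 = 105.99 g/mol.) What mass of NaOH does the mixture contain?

0.1730 g

n(HCl) = 0.03560 × 0.3324 = 0.01183 mol
Let x = n(NaOH), y = n(Na2CO3).
Titrant: 1x + 2y = 0.01183;  mass: 40.00x + 105.99y = 0.5709
Solving, x = 4.326 × 10^-3 mol, y = 3.754 × 10^-3 mol
mass of NaOH = 4.326 × 10^-3 × 40.00 = 0.1730 g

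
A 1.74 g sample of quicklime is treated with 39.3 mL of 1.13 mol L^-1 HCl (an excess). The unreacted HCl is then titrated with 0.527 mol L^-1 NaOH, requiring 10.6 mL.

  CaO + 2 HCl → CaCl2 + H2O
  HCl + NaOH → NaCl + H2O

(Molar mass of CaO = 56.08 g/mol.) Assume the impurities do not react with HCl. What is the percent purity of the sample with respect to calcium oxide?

62.6 %

n(HCl) added = 0.0393 × 1.13 = 0.0444 mol
n(NaOH) used in back-titration = 0.0106 × 0.527 = 5.59 × 10^-3 mol
n(HCl) left over = 5.59 × 10^-3 mol (1:1 ratio)
n(HCl) consumed by analyte = 0.0444 − 5.59 × 10^-3 = 0.0388 mol
From the 1:2 ratio, n(CaO) = 1/2 × 0.0388 = 0.0194 mol
mass of CaO = 0.0194 × 56.08 = 1.09 g
% CaO = 1.09 / 1.74 × 100 = 62.6 %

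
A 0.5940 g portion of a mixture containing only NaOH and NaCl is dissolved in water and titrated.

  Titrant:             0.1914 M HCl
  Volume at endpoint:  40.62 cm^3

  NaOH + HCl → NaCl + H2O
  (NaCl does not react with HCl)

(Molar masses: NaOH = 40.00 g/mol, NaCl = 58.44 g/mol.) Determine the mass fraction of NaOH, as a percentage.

52.35 %

n(HCl) = 0.04062 × 0.1914 = 7.775 × 10^-3 mol
Let x = n(NaOH), y = n(NaCl).
Titrant: 1x = 7.775 × 10^-3;  mass: 40.00x + 58.44y = 0.5940
Solving, x = 7.775 × 10^-3 mol, y = 4.843 × 10^-3 mol
mass of NaOH = 7.775 × 10^-3 × 40.00 = 0.3110 g
% NaOH = 0.3110 / 0.5940 × 100 = 52.35 %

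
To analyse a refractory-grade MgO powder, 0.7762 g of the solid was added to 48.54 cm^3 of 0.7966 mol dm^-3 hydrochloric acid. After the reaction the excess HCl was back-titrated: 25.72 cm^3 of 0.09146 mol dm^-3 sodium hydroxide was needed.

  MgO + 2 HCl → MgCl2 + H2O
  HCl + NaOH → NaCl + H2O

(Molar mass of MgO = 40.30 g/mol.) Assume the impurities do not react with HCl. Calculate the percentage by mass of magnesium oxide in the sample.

n(HCl) added = 0.04854 × 0.7966 = 0.03867 mol
n(NaOH) used in back-titration = 0.02572 × 0.09146 = 2.352 × 10^-3 mol
n(HCl) left over = 2.352 × 10^-3 mol (1:1 ratio)
n(HCl) consumed by analyte = 0.03867 − 2.352 × 10^-3 = 0.03631 mol
From the 1:2 ratio, n(MgO) = 1/2 × 0.03631 = 0.01816 mol
mass of MgO = 0.01816 × 40.30 = 0.7317 g
% MgO = 0.7317 / 0.7762 × 100 = 94.27 %

94.27 %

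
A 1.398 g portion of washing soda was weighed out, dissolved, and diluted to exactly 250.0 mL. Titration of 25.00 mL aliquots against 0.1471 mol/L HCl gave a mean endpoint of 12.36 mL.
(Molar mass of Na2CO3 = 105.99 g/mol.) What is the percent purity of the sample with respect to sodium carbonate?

68.92 %

Na2CO3 + 2 HCl → 2 NaCl + H2O + CO2
n(HCl) per titration = 0.01236 × 0.1471 = 1.818 × 10^-3 mol
From the 1:2 ratio, n(Na2CO3) in each aliquot = 1/2 × 1.818 × 10^-3 = 9.091 × 10^-4 mol
n(Na2CO3) in the whole flask = 9.091 × 10^-4 × 250.0/25.00 = 9.091 × 10^-3 mol
mass of Na2CO3 = 9.091 × 10^-3 × 105.99 = 0.9635 g
% Na2CO3 = 0.9635 / 1.398 × 100 = 68.92 %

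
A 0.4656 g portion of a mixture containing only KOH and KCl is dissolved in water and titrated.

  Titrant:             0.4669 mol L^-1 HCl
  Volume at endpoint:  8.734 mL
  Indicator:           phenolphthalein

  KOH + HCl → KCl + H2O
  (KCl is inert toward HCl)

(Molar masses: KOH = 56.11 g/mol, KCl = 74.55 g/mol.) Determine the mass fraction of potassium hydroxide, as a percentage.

n(HCl) = 0.008734 × 0.4669 = 4.078 × 10^-3 mol
Let x = n(KOH), y = n(KCl).
Titrant: 1x = 4.078 × 10^-3;  mass: 56.11x + 74.55y = 0.4656
Solving, x = 4.078 × 10^-3 mol, y = 3.176 × 10^-3 mol
mass of KOH = 4.078 × 10^-3 × 56.11 = 0.2288 g
% KOH = 0.2288 / 0.4656 × 100 = 49.14 %

49.14 %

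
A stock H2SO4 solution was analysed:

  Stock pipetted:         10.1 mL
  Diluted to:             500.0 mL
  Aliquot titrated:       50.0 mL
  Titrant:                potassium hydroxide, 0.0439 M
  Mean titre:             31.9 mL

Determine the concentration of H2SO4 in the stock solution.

0.693 M

H2SO4 + 2 KOH → K2SO4 + 2 H2O
n(KOH) = 0.0319 × 0.0439 = 1.40 × 10^-3 mol
From the 1:2 ratio, n(H2SO4) in the aliquot = 1/2 × 1.40 × 10^-3 = 7.00 × 10^-4 mol
[H2SO4]_dilute = 7.00 × 10^-4 / 0.0500 = 0.0140 mol/L
Dilution factor = 500.0 / 10.1 = 49.50
[H2SO4]_stock = 0.0140 × 49.50 = 0.693 mol/L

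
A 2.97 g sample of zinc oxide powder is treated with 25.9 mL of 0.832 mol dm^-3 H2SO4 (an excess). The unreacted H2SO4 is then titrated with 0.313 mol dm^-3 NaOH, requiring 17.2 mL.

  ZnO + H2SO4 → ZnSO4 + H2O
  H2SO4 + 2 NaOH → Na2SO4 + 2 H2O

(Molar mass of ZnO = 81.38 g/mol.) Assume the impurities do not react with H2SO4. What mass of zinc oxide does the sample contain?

n(H2SO4) added = 0.0259 × 0.832 = 0.0215 mol
n(NaOH) used in back-titration = 0.0172 × 0.313 = 5.38 × 10^-3 mol
From the 1:2 ratio, n(H2SO4) left over = 1/2 × 5.38 × 10^-3 = 2.69 × 10^-3 mol
n(H2SO4) consumed by analyte = 0.0215 − 2.69 × 10^-3 = 0.0189 mol
n(ZnO) = 0.0189 mol (1:1 ratio)
mass of ZnO = 0.0189 × 81.38 = 1.53 g

1.53 g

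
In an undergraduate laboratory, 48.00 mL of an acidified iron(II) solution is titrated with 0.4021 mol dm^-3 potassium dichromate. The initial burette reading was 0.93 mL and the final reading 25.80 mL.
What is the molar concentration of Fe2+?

Cr2O7^2- + 6 Fe^2+ + 14 H^+ → 2 Cr^3+ + 6 Fe^3+ + 7 H2O
n(K2Cr2O7) = 0.02487 L × 0.4021 mol/L = 0.01000 mol
From the 6:1 mole ratio, n(Fe2+) = 6/1 × 0.01000 = 0.06000 mol
[Fe2+] = 0.06000 mol / 0.04800 L = 1.250 mol/L

1.250 mol/L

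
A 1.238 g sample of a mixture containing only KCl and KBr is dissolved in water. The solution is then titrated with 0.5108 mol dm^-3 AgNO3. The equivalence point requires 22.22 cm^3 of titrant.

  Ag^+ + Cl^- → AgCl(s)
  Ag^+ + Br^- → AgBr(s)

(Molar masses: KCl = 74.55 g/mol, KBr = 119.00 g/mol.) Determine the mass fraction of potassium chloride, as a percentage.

n(AgNO3) = 0.02222 × 0.5108 = 0.01135 mol
Let x = n(KCl), y = n(KBr).
Titrant: 1x + 1y = 0.01135;  mass: 74.55x + 119.00y = 1.238
Solving, x = 2.534 × 10^-3 mol, y = 8.816 × 10^-3 mol
mass of KCl = 2.534 × 10^-3 × 74.55 = 0.1889 g
% KCl = 0.1889 / 1.238 × 100 = 15.26 %

15.26 %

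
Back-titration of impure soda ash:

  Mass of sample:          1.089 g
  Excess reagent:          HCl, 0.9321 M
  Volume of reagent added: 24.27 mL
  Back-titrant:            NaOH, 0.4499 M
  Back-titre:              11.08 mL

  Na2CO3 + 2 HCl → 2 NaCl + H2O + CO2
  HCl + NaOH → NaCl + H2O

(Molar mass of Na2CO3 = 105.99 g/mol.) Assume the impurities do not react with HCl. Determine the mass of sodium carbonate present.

n(HCl) added = 0.02427 × 0.9321 = 0.02262 mol
n(NaOH) used in back-titration = 0.01108 × 0.4499 = 4.985 × 10^-3 mol
n(HCl) left over = 4.985 × 10^-3 mol (1:1 ratio)
n(HCl) consumed by analyte = 0.02262 − 4.985 × 10^-3 = 0.01764 mol
From the 1:2 ratio, n(Na2CO3) = 1/2 × 0.01764 = 8.819 × 10^-3 mol
mass of Na2CO3 = 8.819 × 10^-3 × 105.99 = 0.9347 g

0.9347 g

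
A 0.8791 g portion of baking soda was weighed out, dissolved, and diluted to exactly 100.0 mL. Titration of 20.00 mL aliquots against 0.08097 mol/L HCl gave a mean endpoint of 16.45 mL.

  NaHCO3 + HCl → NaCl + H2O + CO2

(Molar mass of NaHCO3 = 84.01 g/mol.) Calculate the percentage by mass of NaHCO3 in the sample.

63.64 %

n(HCl) per titration = 0.01645 × 0.08097 = 1.332 × 10^-3 mol
n(NaHCO3) in each aliquot = 1.332 × 10^-3 mol (1:1 ratio)
n(NaHCO3) in the whole flask = 1.332 × 10^-3 × 100.0/20.00 = 6.660 × 10^-3 mol
mass of NaHCO3 = 6.660 × 10^-3 × 84.01 = 0.5595 g
% NaHCO3 = 0.5595 / 0.8791 × 100 = 63.64 %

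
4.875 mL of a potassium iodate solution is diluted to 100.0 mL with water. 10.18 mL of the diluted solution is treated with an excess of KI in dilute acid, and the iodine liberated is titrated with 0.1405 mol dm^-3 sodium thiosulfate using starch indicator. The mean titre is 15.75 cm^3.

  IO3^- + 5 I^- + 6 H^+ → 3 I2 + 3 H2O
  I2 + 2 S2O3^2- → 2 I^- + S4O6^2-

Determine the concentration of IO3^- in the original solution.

0.7432 mol/L

n(S2O3^2-) = 0.01575 × 0.1405 = 2.213 × 10^-3 mol
n(I2) = n(S2O3^2-)/2 = 1.106 × 10^-3 mol
From the 1:3 ratio, n(IO3^-) in the aliquot = 1/3 × 1.106 × 10^-3 = 3.688 × 10^-4 mol
[IO3^-]_dilute = 3.688 × 10^-4 / 0.01018 = 0.03623 mol/L
[IO3^-]_original = 0.03623 × 100.0/4.875 = 0.7432 mol/L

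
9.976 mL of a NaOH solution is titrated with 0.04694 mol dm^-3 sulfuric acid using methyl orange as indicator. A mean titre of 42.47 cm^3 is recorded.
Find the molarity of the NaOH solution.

0.3997 mol/L

2 NaOH + H2SO4 → Na2SO4 + 2 H2O
n(H2SO4) = 0.04247 L × 0.04694 mol/L = 1.994 × 10^-3 mol
From the 2:1 mole ratio, n(NaOH) = 2/1 × 1.994 × 10^-3 = 3.987 × 10^-3 mol
[NaOH] = 3.987 × 10^-3 mol / 0.009976 L = 0.3997 mol/L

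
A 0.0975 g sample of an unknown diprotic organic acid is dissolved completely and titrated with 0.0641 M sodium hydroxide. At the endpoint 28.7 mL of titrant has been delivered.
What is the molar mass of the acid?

106 g/mol

n(NaOH) = 0.0287 L × 0.0641 mol/L = 1.84 × 10^-3 mol
From the 1:2 ratio, n(H2A) = 1/2 × 1.84 × 10^-3 = 9.20 × 10^-4 mol
M = m / n = 0.0975 g / 9.20 × 10^-4 mol = 106 g/mol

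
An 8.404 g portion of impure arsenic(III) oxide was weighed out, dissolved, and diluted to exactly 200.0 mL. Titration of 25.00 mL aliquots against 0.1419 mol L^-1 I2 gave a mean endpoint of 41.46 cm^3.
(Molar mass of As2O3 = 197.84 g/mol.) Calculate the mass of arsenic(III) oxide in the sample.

As2O3 + 2 I2 + 2 H2O → As2O5 + 4 HI
n(I2) per titration = 0.04146 × 0.1419 = 5.883 × 10^-3 mol
From the 1:2 ratio, n(As2O3) in each aliquot = 1/2 × 5.883 × 10^-3 = 2.942 × 10^-3 mol
n(As2O3) in the whole flask = 2.942 × 10^-3 × 200.0/25.00 = 0.02353 mol
mass of As2O3 = 0.02353 × 197.84 = 4.656 g

4.656 g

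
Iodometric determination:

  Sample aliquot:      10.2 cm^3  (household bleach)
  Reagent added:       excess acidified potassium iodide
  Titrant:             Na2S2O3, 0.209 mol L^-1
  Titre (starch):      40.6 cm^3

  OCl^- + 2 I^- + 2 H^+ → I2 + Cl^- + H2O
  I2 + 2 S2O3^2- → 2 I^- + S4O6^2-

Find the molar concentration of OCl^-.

0.416 mol/L

n(S2O3^2-) = 0.0406 × 0.209 = 8.49 × 10^-3 mol
n(I2) = n(S2O3^2-)/2 = 4.24 × 10^-3 mol
n(OCl^-) in the aliquot = 4.24 × 10^-3 mol (1:1 ratio)
[OCl^-] = 4.24 × 10^-3 / 0.0102 = 0.416 mol/L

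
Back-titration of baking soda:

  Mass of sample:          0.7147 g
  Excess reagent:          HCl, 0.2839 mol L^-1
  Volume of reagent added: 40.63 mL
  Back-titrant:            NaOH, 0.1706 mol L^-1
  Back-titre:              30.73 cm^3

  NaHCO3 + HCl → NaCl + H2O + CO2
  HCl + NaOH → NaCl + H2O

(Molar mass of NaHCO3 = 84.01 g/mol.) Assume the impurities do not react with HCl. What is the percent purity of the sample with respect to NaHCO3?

n(HCl) added = 0.04063 × 0.2839 = 0.01153 mol
n(NaOH) used in back-titration = 0.03073 × 0.1706 = 5.243 × 10^-3 mol
n(HCl) left over = 5.243 × 10^-3 mol (1:1 ratio)
n(HCl) consumed by analyte = 0.01153 − 5.243 × 10^-3 = 6.292 × 10^-3 mol
n(NaHCO3) = 6.292 × 10^-3 mol (1:1 ratio)
mass of NaHCO3 = 6.292 × 10^-3 × 84.01 = 0.5286 g
% NaHCO3 = 0.5286 / 0.7147 × 100 = 73.96 %

73.96 %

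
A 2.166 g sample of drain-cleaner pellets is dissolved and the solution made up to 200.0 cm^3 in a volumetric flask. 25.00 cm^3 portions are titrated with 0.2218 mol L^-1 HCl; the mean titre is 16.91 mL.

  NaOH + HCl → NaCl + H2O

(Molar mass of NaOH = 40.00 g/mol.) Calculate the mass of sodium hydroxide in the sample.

1.200 g

n(HCl) per titration = 0.01691 × 0.2218 = 3.751 × 10^-3 mol
n(NaOH) in each aliquot = 3.751 × 10^-3 mol (1:1 ratio)
n(NaOH) in the whole flask = 3.751 × 10^-3 × 200.0/25.00 = 0.03001 mol
mass of NaOH = 0.03001 × 40.00 = 1.200 g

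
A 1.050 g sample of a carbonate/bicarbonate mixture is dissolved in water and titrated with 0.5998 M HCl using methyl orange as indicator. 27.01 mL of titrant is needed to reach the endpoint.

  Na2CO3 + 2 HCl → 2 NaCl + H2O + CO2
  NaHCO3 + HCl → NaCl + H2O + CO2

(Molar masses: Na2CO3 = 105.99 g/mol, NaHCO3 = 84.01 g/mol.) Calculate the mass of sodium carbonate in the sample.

n(HCl) = 0.02701 × 0.5998 = 0.01620 mol
Let x = n(Na2CO3), y = n(NaHCO3).
Titrant: 2x + 1y = 0.01620;  mass: 105.99x + 84.01y = 1.050
Solving, x = 5.014 × 10^-3 mol, y = 6.173 × 10^-3 mol
mass of Na2CO3 = 5.014 × 10^-3 × 105.99 = 0.5314 g

0.5314 g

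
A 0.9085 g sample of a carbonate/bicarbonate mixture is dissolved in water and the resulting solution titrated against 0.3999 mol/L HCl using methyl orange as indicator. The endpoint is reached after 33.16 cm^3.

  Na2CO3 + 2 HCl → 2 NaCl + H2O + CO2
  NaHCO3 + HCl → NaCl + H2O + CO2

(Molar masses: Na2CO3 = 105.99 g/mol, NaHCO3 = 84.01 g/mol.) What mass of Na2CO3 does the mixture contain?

0.3512 g

n(HCl) = 0.03316 × 0.3999 = 0.01326 mol
Let x = n(Na2CO3), y = n(NaHCO3).
Titrant: 2x + 1y = 0.01326;  mass: 105.99x + 84.01y = 0.9085
Solving, x = 3.313 × 10^-3 mol, y = 6.634 × 10^-3 mol
mass of Na2CO3 = 3.313 × 10^-3 × 105.99 = 0.3512 g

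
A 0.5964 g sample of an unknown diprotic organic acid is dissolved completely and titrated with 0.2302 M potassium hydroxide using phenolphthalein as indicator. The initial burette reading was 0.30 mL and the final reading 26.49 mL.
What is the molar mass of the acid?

197.8 g/mol

n(KOH) = 0.02619 L × 0.2302 mol/L = 6.029 × 10^-3 mol
From the 1:2 ratio, n(H2A) = 1/2 × 6.029 × 10^-3 = 3.014 × 10^-3 mol
M = m / n = 0.5964 g / 3.014 × 10^-3 mol = 197.8 g/mol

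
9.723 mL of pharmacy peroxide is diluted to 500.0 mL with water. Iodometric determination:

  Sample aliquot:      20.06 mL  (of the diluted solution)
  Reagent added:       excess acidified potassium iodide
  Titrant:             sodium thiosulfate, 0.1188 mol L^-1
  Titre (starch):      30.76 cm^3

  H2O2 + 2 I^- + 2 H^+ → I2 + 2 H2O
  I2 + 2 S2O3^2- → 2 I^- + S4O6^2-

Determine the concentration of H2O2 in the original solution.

n(S2O3^2-) = 0.03076 × 0.1188 = 3.654 × 10^-3 mol
n(I2) = n(S2O3^2-)/2 = 1.827 × 10^-3 mol
n(H2O2) in the aliquot = 1.827 × 10^-3 mol (1:1 ratio)
[H2O2]_dilute = 1.827 × 10^-3 / 0.02006 = 0.09108 mol/L
[H2O2]_original = 0.09108 × 500.0/9.723 = 4.684 mol/L

4.684 mol/L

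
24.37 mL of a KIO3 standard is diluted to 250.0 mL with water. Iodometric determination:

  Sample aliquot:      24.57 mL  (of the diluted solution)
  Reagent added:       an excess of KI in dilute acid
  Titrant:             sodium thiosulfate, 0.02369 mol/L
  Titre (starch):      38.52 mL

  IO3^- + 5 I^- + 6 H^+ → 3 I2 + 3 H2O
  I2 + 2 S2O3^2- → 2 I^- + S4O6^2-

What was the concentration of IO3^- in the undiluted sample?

0.06350 mol/L

n(S2O3^2-) = 0.03852 × 0.02369 = 9.125 × 10^-4 mol
n(I2) = n(S2O3^2-)/2 = 4.563 × 10^-4 mol
From the 1:3 ratio, n(IO3^-) in the aliquot = 1/3 × 4.563 × 10^-4 = 1.521 × 10^-4 mol
[IO3^-]_dilute = 1.521 × 10^-4 / 0.02457 = 0.006190 mol/L
[IO3^-]_original = 0.006190 × 250.0/24.37 = 0.06350 mol/L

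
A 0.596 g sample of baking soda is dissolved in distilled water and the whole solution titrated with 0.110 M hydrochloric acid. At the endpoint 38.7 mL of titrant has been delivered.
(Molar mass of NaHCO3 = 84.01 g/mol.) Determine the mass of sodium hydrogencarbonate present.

NaHCO3 + HCl → NaCl + H2O + CO2
n(HCl) = 0.0387 L × 0.110 mol/L = 4.26 × 10^-3 mol
n(NaHCO3) = 4.26 × 10^-3 mol (1:1 ratio)
mass of NaHCO3 = 4.26 × 10^-3 × 84.01 g/mol = 0.358 g

0.358 g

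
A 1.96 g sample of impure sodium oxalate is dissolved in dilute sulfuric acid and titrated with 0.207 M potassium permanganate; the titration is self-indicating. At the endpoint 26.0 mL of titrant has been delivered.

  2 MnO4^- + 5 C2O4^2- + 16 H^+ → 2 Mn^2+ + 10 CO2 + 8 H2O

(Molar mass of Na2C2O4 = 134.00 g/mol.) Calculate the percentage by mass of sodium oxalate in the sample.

n(KMnO4) = 0.0260 L × 0.207 mol/L = 5.38 × 10^-3 mol
From the 5:2 ratio, n(Na2C2O4) = 5/2 × 5.38 × 10^-3 = 0.0135 mol
mass of Na2C2O4 = 0.0135 × 134.00 g/mol = 1.80 g
% Na2C2O4 = 1.80 / 1.96 × 100 = 92.0 %

92.0 %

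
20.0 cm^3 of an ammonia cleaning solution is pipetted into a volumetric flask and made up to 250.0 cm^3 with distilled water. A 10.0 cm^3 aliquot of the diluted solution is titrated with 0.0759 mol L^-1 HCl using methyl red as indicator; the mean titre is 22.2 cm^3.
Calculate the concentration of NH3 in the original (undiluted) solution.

2.11 mol/L

NH3 + HCl → NH4Cl
n(HCl) = 0.0222 × 0.0759 = 1.68 × 10^-3 mol
n(NH3) in the aliquot = 1.68 × 10^-3 mol (1:1 ratio)
[NH3]_dilute = 1.68 × 10^-3 / 0.0100 = 0.168 mol/L
Dilution factor = 250.0 / 20.0 = 12.50
[NH3]_stock = 0.168 × 12.50 = 2.11 mol/L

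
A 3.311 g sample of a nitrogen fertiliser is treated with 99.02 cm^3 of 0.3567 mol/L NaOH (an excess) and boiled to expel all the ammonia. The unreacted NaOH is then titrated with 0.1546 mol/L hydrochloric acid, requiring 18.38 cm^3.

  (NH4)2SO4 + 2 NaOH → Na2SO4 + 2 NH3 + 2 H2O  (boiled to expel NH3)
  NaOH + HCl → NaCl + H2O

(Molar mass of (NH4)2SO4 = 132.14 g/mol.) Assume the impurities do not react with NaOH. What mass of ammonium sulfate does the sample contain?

2.146 g

n(NaOH) added = 0.09902 × 0.3567 = 0.03532 mol
n(HCl) used in back-titration = 0.01838 × 0.1546 = 2.842 × 10^-3 mol
n(NaOH) left over = 2.842 × 10^-3 mol (1:1 ratio)
n(NaOH) consumed by analyte = 0.03532 − 2.842 × 10^-3 = 0.03248 mol
From the 1:2 ratio, n((NH4)2SO4) = 1/2 × 0.03248 = 0.01624 mol
mass of (NH4)2SO4 = 0.01624 × 132.14 = 2.146 g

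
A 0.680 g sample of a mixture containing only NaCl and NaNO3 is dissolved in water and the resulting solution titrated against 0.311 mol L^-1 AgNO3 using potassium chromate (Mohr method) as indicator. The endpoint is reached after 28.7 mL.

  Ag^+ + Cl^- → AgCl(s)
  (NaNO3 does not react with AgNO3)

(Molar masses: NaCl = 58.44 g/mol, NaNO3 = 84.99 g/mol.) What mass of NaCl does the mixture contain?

n(AgNO3) = 0.0287 × 0.311 = 8.93 × 10^-3 mol
Let x = n(NaCl), y = n(NaNO3).
Titrant: 1x = 8.93 × 10^-3;  mass: 58.44x + 84.99y = 0.680
Solving, x = 8.93 × 10^-3 mol, y = 1.86 × 10^-3 mol
mass of NaCl = 8.93 × 10^-3 × 58.44 = 0.522 g

0.522 g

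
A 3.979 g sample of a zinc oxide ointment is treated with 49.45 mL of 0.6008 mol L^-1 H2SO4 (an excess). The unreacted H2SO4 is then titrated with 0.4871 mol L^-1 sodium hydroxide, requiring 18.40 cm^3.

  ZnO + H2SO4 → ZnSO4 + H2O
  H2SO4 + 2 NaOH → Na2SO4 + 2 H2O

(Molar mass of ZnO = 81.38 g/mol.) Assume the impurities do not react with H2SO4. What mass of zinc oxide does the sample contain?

2.053 g

n(H2SO4) added = 0.04945 × 0.6008 = 0.02971 mol
n(NaOH) used in back-titration = 0.01840 × 0.4871 = 8.963 × 10^-3 mol
From the 1:2 ratio, n(H2SO4) left over = 1/2 × 8.963 × 10^-3 = 4.481 × 10^-3 mol
n(H2SO4) consumed by analyte = 0.02971 − 4.481 × 10^-3 = 0.02523 mol
n(ZnO) = 0.02523 mol (1:1 ratio)
mass of ZnO = 0.02523 × 81.38 = 2.053 g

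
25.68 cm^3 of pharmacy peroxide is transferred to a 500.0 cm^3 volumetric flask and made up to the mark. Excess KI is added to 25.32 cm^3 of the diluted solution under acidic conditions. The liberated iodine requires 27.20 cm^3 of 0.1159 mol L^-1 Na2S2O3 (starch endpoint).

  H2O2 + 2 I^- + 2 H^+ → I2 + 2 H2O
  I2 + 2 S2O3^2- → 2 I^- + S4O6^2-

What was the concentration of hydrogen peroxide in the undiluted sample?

1.212 mol/L

n(S2O3^2-) = 0.02720 × 0.1159 = 3.152 × 10^-3 mol
n(I2) = n(S2O3^2-)/2 = 1.576 × 10^-3 mol
n(H2O2) in the aliquot = 1.576 × 10^-3 mol (1:1 ratio)
[H2O2]_dilute = 1.576 × 10^-3 / 0.02532 = 0.06225 mol/L
[H2O2]_original = 0.06225 × 500.0/25.68 = 1.212 mol/L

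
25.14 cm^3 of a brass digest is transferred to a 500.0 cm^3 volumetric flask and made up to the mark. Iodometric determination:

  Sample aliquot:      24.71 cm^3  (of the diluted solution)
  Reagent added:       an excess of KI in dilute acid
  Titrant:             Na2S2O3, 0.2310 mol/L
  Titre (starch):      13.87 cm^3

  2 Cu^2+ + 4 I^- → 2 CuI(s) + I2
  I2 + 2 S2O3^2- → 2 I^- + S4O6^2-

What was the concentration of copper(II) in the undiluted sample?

2.579 mol/L

n(S2O3^2-) = 0.01387 × 0.2310 = 3.204 × 10^-3 mol
n(I2) = n(S2O3^2-)/2 = 1.602 × 10^-3 mol
From the 2:1 ratio, n(Cu2+) in the aliquot = 2/1 × 1.602 × 10^-3 = 3.204 × 10^-3 mol
[Cu2+]_dilute = 3.204 × 10^-3 / 0.02471 = 0.1297 mol/L
[Cu2+]_original = 0.1297 × 500.0/25.14 = 2.579 mol/L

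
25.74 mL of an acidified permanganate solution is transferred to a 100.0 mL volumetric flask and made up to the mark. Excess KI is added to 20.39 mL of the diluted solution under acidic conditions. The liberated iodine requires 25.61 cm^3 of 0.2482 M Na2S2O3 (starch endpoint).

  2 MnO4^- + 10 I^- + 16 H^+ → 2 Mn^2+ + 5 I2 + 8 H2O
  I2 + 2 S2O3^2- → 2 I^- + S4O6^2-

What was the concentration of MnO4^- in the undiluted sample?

n(S2O3^2-) = 0.02561 × 0.2482 = 6.356 × 10^-3 mol
n(I2) = n(S2O3^2-)/2 = 3.178 × 10^-3 mol
From the 2:5 ratio, n(MnO4^-) in the aliquot = 2/5 × 3.178 × 10^-3 = 1.271 × 10^-3 mol
[MnO4^-]_dilute = 1.271 × 10^-3 / 0.02039 = 0.06235 mol/L
[MnO4^-]_original = 0.06235 × 100.0/25.74 = 0.2422 mol/L

0.2422 M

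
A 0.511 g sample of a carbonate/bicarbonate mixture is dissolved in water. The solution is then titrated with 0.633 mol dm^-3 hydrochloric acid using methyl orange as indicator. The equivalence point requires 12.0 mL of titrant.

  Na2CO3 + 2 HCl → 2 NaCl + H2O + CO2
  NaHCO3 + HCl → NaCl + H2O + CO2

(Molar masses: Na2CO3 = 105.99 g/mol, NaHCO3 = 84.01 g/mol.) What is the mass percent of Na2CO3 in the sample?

42.5 %

n(HCl) = 0.0120 × 0.633 = 7.60 × 10^-3 mol
Let x = n(Na2CO3), y = n(NaHCO3).
Titrant: 2x + 1y = 7.60 × 10^-3;  mass: 105.99x + 84.01y = 0.511
Solving, x = 2.05 × 10^-3 mol, y = 3.50 × 10^-3 mol
mass of Na2CO3 = 2.05 × 10^-3 × 105.99 = 0.217 g
% Na2CO3 = 0.217 / 0.511 × 100 = 42.5 %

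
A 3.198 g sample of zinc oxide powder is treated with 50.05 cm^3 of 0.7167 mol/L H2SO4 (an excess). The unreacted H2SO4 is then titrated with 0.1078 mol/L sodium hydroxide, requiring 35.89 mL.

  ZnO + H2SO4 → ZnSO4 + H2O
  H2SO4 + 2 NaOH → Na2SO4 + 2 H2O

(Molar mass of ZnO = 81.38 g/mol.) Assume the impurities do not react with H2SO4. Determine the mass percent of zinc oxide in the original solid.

86.36 %

n(H2SO4) added = 0.05005 × 0.7167 = 0.03587 mol
n(NaOH) used in back-titration = 0.03589 × 0.1078 = 3.869 × 10^-3 mol
From the 1:2 ratio, n(H2SO4) left over = 1/2 × 3.869 × 10^-3 = 1.934 × 10^-3 mol
n(H2SO4) consumed by analyte = 0.03587 − 1.934 × 10^-3 = 0.03394 mol
n(ZnO) = 0.03394 mol (1:1 ratio)
mass of ZnO = 0.03394 × 81.38 = 2.762 g
% ZnO = 2.762 / 3.198 × 100 = 86.36 %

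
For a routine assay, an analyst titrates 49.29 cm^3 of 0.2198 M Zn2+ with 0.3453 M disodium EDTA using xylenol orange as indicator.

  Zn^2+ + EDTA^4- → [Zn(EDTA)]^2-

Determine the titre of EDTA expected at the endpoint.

n(Zn2+) = 0.04929 L × 0.2198 mol/L = 0.01083 mol
n(EDTA) = 0.01083 mol (1:1 stoichiometry)
V(EDTA) = 0.01083 mol / 0.3453 mol/L = 0.03138 L = 31.38 mL

31.38 mL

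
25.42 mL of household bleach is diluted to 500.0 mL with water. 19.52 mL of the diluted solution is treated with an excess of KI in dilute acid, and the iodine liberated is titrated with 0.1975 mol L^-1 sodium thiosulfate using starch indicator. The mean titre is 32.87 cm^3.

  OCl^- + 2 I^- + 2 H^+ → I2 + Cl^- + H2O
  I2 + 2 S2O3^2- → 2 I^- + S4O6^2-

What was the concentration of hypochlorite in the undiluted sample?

3.271 mol/L

n(S2O3^2-) = 0.03287 × 0.1975 = 6.492 × 10^-3 mol
n(I2) = n(S2O3^2-)/2 = 3.246 × 10^-3 mol
n(OCl^-) in the aliquot = 3.246 × 10^-3 mol (1:1 ratio)
[OCl^-]_dilute = 3.246 × 10^-3 / 0.01952 = 0.1663 mol/L
[OCl^-]_original = 0.1663 × 500.0/25.42 = 3.271 mol/L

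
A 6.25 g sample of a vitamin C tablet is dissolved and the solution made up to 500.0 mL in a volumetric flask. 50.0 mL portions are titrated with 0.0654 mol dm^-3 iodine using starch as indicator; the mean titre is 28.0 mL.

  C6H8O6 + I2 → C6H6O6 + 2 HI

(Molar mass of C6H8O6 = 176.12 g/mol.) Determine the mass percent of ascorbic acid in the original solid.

51.6 %

n(I2) per titration = 0.0280 × 0.0654 = 1.83 × 10^-3 mol
n(C6H8O6) in each aliquot = 1.83 × 10^-3 mol (1:1 ratio)
n(C6H8O6) in the whole flask = 1.83 × 10^-3 × 500.0/50.0 = 0.0183 mol
mass of C6H8O6 = 0.0183 × 176.12 = 3.23 g
% C6H8O6 = 3.23 / 6.25 × 100 = 51.6 %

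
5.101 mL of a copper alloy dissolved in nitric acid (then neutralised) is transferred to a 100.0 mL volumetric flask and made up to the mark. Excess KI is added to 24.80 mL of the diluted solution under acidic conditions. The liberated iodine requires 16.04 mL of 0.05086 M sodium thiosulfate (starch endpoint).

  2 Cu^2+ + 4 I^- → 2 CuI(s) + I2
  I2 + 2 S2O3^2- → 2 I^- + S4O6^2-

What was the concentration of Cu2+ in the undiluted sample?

n(S2O3^2-) = 0.01604 × 0.05086 = 8.158 × 10^-4 mol
n(I2) = n(S2O3^2-)/2 = 4.079 × 10^-4 mol
From the 2:1 ratio, n(Cu2+) in the aliquot = 2/1 × 4.079 × 10^-4 = 8.158 × 10^-4 mol
[Cu2+]_dilute = 8.158 × 10^-4 / 0.02480 = 0.03289 mol/L
[Cu2+]_original = 0.03289 × 100.0/5.101 = 0.6449 mol/L

0.6449 M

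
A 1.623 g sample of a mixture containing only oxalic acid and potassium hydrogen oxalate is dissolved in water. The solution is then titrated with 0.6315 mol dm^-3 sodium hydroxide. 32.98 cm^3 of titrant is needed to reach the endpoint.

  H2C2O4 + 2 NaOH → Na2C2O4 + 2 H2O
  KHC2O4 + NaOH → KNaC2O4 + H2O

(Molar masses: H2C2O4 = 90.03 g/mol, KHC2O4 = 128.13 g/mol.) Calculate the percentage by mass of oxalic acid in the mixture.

34.89 %

n(NaOH) = 0.03298 × 0.6315 = 0.02083 mol
Let x = n(H2C2O4), y = n(KHC2O4).
Titrant: 2x + 1y = 0.02083;  mass: 90.03x + 128.13y = 1.623
Solving, x = 6.290 × 10^-3 mol, y = 8.247 × 10^-3 mol
mass of H2C2O4 = 6.290 × 10^-3 × 90.03 = 0.5663 g
% H2C2O4 = 0.5663 / 1.623 × 100 = 34.89 %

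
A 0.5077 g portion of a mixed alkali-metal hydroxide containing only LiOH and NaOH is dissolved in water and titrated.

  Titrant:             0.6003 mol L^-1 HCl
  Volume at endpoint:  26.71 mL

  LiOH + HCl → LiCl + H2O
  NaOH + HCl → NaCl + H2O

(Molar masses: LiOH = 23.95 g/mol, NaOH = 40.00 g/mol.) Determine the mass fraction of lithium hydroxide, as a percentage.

39.28 %

n(HCl) = 0.02671 × 0.6003 = 0.01603 mol
Let x = n(LiOH), y = n(NaOH).
Titrant: 1x + 1y = 0.01603;  mass: 23.95x + 40.00y = 0.5077
Solving, x = 8.328 × 10^-3 mol, y = 7.706 × 10^-3 mol
mass of LiOH = 8.328 × 10^-3 × 23.95 = 0.1994 g
% LiOH = 0.1994 / 0.5077 × 100 = 39.28 %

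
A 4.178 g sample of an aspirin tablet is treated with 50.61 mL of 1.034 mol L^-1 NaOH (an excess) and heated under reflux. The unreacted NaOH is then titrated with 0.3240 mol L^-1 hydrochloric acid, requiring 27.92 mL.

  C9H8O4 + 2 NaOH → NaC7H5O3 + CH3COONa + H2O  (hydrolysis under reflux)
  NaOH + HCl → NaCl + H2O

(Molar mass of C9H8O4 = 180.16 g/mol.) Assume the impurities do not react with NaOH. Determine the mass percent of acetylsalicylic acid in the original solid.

93.32 %

n(NaOH) added = 0.05061 × 1.034 = 0.05233 mol
n(HCl) used in back-titration = 0.02792 × 0.3240 = 9.046 × 10^-3 mol
n(NaOH) left over = 9.046 × 10^-3 mol (1:1 ratio)
n(NaOH) consumed by analyte = 0.05233 − 9.046 × 10^-3 = 0.04328 mol
From the 1:2 ratio, n(C9H8O4) = 1/2 × 0.04328 = 0.02164 mol
mass of C9H8O4 = 0.02164 × 180.16 = 3.899 g
% C9H8O4 = 3.899 / 4.178 × 100 = 93.32 %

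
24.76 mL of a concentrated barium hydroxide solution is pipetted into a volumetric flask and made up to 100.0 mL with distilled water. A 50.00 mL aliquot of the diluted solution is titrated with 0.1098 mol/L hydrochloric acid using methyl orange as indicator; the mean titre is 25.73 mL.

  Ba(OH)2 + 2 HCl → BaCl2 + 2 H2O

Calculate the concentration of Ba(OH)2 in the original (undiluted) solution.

n(HCl) = 0.02573 × 0.1098 = 2.825 × 10^-3 mol
From the 1:2 ratio, n(Ba(OH)2) in the aliquot = 1/2 × 2.825 × 10^-3 = 1.413 × 10^-3 mol
[Ba(OH)2]_dilute = 1.413 × 10^-3 / 0.05000 = 0.02825 mol/L
Dilution factor = 100.0 / 24.76 = 4.039
[Ba(OH)2]_stock = 0.02825 × 4.039 = 0.1141 mol/L

0.1141 mol/L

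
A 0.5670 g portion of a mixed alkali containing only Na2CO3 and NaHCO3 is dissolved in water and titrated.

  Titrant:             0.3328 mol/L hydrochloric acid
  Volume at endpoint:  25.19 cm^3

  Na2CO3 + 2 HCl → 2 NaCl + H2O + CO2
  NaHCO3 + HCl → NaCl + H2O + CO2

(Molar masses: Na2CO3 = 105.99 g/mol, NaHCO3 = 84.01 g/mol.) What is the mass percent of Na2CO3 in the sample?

41.37 %

n(HCl) = 0.02519 × 0.3328 = 8.383 × 10^-3 mol
Let x = n(Na2CO3), y = n(NaHCO3).
Titrant: 2x + 1y = 8.383 × 10^-3;  mass: 105.99x + 84.01y = 0.5670
Solving, x = 2.213 × 10^-3 mol, y = 3.957 × 10^-3 mol
mass of Na2CO3 = 2.213 × 10^-3 × 105.99 = 0.2346 g
% Na2CO3 = 0.2346 / 0.5670 × 100 = 41.37 %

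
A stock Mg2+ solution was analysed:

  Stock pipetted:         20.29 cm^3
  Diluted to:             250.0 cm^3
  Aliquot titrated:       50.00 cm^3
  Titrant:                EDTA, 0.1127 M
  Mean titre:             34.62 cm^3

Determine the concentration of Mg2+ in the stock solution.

Mg^2+ + EDTA^4- → [Mg(EDTA)]^2-
n(EDTA) = 0.03462 × 0.1127 = 3.902 × 10^-3 mol
n(Mg2+) in the aliquot = 3.902 × 10^-3 mol (1:1 ratio)
[Mg2+]_dilute = 3.902 × 10^-3 / 0.05000 = 0.07803 mol/L
Dilution factor = 250.0 / 20.29 = 12.32
[Mg2+]_stock = 0.07803 × 12.32 = 0.9615 mol/L

0.9615 M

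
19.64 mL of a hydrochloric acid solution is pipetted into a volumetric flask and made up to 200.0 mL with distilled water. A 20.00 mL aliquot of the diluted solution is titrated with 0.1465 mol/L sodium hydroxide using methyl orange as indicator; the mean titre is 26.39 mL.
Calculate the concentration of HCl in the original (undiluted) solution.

HCl + NaOH → NaCl + H2O
n(NaOH) = 0.02639 × 0.1465 = 3.866 × 10^-3 mol
n(HCl) in the aliquot = 3.866 × 10^-3 mol (1:1 ratio)
[HCl]_dilute = 3.866 × 10^-3 / 0.02000 = 0.1933 mol/L
Dilution factor = 200.0 / 19.64 = 10.18
[HCl]_stock = 0.1933 × 10.18 = 1.969 mol/L

1.969 mol/L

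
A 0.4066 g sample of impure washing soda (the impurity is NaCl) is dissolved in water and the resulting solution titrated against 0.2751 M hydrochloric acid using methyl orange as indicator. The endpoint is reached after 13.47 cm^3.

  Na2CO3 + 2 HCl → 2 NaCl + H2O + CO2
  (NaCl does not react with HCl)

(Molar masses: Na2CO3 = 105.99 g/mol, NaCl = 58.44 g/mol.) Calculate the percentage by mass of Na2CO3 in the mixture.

48.30 %

n(HCl) = 0.01347 × 0.2751 = 3.706 × 10^-3 mol
Let x = n(Na2CO3), y = n(NaCl).
Titrant: 2x = 3.706 × 10^-3;  mass: 105.99x + 58.44y = 0.4066
Solving, x = 1.853 × 10^-3 mol, y = 3.597 × 10^-3 mol
mass of Na2CO3 = 1.853 × 10^-3 × 105.99 = 0.1964 g
% Na2CO3 = 0.1964 / 0.4066 × 100 = 48.30 %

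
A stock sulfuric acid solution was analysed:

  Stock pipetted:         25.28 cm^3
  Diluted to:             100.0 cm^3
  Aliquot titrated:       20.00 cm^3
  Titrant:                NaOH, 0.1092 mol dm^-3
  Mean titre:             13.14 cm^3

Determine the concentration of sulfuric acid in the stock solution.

H2SO4 + 2 NaOH → Na2SO4 + 2 H2O
n(NaOH) = 0.01314 × 0.1092 = 1.435 × 10^-3 mol
From the 1:2 ratio, n(H2SO4) in the aliquot = 1/2 × 1.435 × 10^-3 = 7.174 × 10^-4 mol
[H2SO4]_dilute = 7.174 × 10^-4 / 0.02000 = 0.03587 mol/L
Dilution factor = 100.0 / 25.28 = 3.956
[H2SO4]_stock = 0.03587 × 3.956 = 0.1419 mol/L

0.1419 mol/L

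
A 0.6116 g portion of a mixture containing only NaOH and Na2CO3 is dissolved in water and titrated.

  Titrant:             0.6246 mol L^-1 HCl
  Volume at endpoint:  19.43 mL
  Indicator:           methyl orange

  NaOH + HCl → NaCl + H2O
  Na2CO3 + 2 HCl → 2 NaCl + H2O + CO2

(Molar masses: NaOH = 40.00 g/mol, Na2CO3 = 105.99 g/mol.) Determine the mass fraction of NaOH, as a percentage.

15.88 %

n(HCl) = 0.01943 × 0.6246 = 0.01214 mol
Let x = n(NaOH), y = n(Na2CO3).
Titrant: 1x + 2y = 0.01214;  mass: 40.00x + 105.99y = 0.6116
Solving, x = 2.428 × 10^-3 mol, y = 4.854 × 10^-3 mol
mass of NaOH = 2.428 × 10^-3 × 40.00 = 0.09710 g
% NaOH = 0.09710 / 0.6116 × 100 = 15.88 %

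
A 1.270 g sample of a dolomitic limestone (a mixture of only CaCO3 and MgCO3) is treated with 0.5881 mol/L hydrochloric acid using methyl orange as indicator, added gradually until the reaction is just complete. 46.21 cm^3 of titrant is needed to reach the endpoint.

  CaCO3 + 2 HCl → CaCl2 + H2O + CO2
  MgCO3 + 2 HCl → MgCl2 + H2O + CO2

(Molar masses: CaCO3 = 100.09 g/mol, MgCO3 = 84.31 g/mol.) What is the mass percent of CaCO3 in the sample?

n(HCl) = 0.04621 × 0.5881 = 0.02718 mol
Let x = n(CaCO3), y = n(MgCO3).
Titrant: 2x + 2y = 0.02718;  mass: 100.09x + 84.31y = 1.270
Solving, x = 7.883 × 10^-3 mol, y = 5.705 × 10^-3 mol
mass of CaCO3 = 7.883 × 10^-3 × 100.09 = 0.7890 g
% CaCO3 = 0.7890 / 1.270 × 100 = 62.13 %

62.13 %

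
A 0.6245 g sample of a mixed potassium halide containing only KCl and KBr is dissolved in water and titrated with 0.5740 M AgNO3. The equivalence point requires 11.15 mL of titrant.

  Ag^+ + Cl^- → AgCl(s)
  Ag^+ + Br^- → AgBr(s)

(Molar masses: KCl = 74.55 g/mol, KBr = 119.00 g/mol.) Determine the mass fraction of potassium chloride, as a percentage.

36.82 %

n(AgNO3) = 0.01115 × 0.5740 = 6.400 × 10^-3 mol
Let x = n(KCl), y = n(KBr).
Titrant: 1x + 1y = 6.400 × 10^-3;  mass: 74.55x + 119.00y = 0.6245
Solving, x = 3.085 × 10^-3 mol, y = 3.315 × 10^-3 mol
mass of KCl = 3.085 × 10^-3 × 74.55 = 0.2300 g
% KCl = 0.2300 / 0.6245 × 100 = 36.82 %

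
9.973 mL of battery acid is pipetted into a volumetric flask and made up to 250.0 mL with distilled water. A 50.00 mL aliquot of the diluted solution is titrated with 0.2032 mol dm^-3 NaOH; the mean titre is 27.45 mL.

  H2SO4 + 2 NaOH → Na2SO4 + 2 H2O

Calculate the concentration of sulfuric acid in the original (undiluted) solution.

1.398 mol/L

n(NaOH) = 0.02745 × 0.2032 = 5.578 × 10^-3 mol
From the 1:2 ratio, n(H2SO4) in the aliquot = 1/2 × 5.578 × 10^-3 = 2.789 × 10^-3 mol
[H2SO4]_dilute = 2.789 × 10^-3 / 0.05000 = 0.05578 mol/L
Dilution factor = 250.0 / 9.973 = 25.07
[H2SO4]_stock = 0.05578 × 25.07 = 1.398 mol/L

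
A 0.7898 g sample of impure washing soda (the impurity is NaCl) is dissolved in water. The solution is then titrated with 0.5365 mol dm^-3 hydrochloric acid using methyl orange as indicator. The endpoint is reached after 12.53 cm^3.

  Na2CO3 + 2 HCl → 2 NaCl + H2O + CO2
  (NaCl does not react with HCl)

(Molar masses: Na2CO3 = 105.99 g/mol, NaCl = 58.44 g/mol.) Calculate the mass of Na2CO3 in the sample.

0.3563 g

n(HCl) = 0.01253 × 0.5365 = 6.722 × 10^-3 mol
Let x = n(Na2CO3), y = n(NaCl).
Titrant: 2x = 6.722 × 10^-3;  mass: 105.99x + 58.44y = 0.7898
Solving, x = 3.361 × 10^-3 mol, y = 7.419 × 10^-3 mol
mass of Na2CO3 = 3.361 × 10^-3 × 105.99 = 0.3563 g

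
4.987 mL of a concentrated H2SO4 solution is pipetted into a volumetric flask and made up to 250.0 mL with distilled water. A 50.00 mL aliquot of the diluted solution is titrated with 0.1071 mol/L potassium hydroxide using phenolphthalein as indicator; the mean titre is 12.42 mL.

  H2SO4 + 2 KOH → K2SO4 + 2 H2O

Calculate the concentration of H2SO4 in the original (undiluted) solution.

0.6668 mol/L

n(KOH) = 0.01242 × 0.1071 = 1.330 × 10^-3 mol
From the 1:2 ratio, n(H2SO4) in the aliquot = 1/2 × 1.330 × 10^-3 = 6.651 × 10^-4 mol
[H2SO4]_dilute = 6.651 × 10^-4 / 0.05000 = 0.01330 mol/L
Dilution factor = 250.0 / 4.987 = 50.13
[H2SO4]_stock = 0.01330 × 50.13 = 0.6668 mol/L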